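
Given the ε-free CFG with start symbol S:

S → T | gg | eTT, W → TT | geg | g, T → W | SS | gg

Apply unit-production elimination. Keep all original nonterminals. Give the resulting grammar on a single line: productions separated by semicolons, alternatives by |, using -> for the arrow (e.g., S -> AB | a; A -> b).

Unit productions: S->T, T->W.
Unit pairs (A ⇒* B via units): (S,T), (S,W), (T,W).
S: inherits non-unit rules of {S, T, W} → SS | TT | eTT | g | geg | gg.
T: inherits non-unit rules of {T, W} → SS | TT | g | geg | gg.
W: inherits non-unit rules of {W} → TT | g | geg.

S -> g | SS | TT | gg | eTT | geg; T -> g | SS | TT | gg | geg; W -> g | TT | geg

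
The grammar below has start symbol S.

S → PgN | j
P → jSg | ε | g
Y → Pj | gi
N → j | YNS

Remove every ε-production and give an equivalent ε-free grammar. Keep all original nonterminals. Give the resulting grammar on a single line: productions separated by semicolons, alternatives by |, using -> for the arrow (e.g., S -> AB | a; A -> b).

S -> j | gN | PgN; N -> j | YNS; P -> g | jSg; Y -> j | Pj | gi

Nullable set: {P}.
S -> PgN: P nullable, giving PgN | gN.
Drop P -> ε.
Y -> Pj: P nullable, giving Pj | j.
Unchanged (no nullable symbols): S -> j; N -> YNS; N -> j; P -> g; P -> jSg; Y -> gi.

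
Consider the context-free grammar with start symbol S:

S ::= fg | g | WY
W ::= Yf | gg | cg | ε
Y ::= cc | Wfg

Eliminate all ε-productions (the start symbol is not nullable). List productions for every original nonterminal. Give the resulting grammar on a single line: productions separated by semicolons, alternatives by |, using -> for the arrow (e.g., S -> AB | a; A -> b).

Nullable set: {W}.
S -> WY: W nullable, giving WY | Y.
Drop W -> ε.
Y -> Wfg: W nullable, giving Wfg | fg.
Unchanged (no nullable symbols): S -> fg; S -> g; W -> Yf; W -> cg; W -> gg; Y -> cc.

S -> Y | g | WY | fg; W -> Yf | cg | gg; Y -> cc | fg | Wfg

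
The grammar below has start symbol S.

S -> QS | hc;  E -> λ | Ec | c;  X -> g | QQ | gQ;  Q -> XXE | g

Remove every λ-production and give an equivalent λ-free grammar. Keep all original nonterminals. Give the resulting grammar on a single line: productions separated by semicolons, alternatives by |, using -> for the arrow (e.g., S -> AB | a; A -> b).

S -> QS | hc; E -> c | Ec; Q -> g | XX | XXE; X -> g | QQ | gQ

Nullable set: {E}.
Drop E -> λ.
E -> Ec: E nullable, giving Ec | c.
Q -> XXE: E nullable, giving XX | XXE.
Unchanged (no nullable symbols): S -> QS; S -> hc; E -> c; Q -> g; X -> QQ; X -> g; X -> gQ.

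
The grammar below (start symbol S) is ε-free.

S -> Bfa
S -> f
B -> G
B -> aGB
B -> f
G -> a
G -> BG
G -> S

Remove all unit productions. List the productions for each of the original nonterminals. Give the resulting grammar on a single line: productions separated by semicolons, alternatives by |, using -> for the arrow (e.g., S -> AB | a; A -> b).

Unit productions: B->G, G->S.
Unit pairs (A ⇒* B via units): (B,G), (B,S), (G,S).
S: inherits non-unit rules of {S} → Bfa | f.
B: inherits non-unit rules of {B, G, S} → BG | Bfa | a | aGB | f.
G: inherits non-unit rules of {G, S} → BG | Bfa | a | f.

S -> f | Bfa; B -> a | f | BG | Bfa | aGB; G -> a | f | BG | Bfa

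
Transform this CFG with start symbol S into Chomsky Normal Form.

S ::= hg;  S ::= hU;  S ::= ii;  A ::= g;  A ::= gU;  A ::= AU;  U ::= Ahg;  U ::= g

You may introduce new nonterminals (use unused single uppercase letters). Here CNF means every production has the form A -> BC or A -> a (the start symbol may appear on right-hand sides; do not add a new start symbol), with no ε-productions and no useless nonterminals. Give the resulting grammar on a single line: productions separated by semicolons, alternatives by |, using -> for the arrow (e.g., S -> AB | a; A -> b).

No ε-productions.
No unit productions to eliminate.
TERM: introduce B -> g, C -> h, D -> i and substitute in every rule of length ≥2.
BIN: U -> ACB becomes U -> AE, E -> CB.

S -> CB | CU | DD; A -> g | AU | BU; B -> g; C -> h; D -> i; E -> CB; U -> g | AE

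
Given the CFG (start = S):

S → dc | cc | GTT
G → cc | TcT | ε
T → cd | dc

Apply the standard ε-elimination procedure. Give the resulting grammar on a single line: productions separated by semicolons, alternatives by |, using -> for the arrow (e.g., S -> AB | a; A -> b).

Nullable set: {G}.
S -> GTT: G nullable, giving GTT | TT.
Drop G -> ε.
Unchanged (no nullable symbols): S -> cc; S -> dc; G -> TcT; G -> cc; T -> cd; T -> dc.

S -> TT | cc | dc | GTT; G -> cc | TcT; T -> cd | dc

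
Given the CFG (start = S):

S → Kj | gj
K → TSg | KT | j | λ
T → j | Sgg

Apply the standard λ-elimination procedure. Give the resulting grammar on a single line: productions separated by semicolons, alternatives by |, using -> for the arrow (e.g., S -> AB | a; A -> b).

Nullable set: {K}.
S -> Kj: K nullable, giving Kj | j.
Drop K -> λ.
K -> KT: K nullable, giving KT | T.
Unchanged (no nullable symbols): S -> gj; K -> TSg; K -> j; T -> Sgg; T -> j.

S -> j | Kj | gj; K -> T | j | KT | TSg; T -> j | Sgg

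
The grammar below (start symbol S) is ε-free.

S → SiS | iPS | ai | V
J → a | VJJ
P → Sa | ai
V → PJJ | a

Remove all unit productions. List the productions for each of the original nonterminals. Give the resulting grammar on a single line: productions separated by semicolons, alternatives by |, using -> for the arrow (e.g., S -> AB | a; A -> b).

S -> a | ai | PJJ | SiS | iPS; J -> a | VJJ; P -> Sa | ai; V -> a | PJJ

Unit productions: S->V.
Unit pairs (A ⇒* B via units): (S,V).
S: inherits non-unit rules of {S, V} → PJJ | SiS | a | ai | iPS.
J: inherits non-unit rules of {J} → VJJ | a.
P: inherits non-unit rules of {P} → Sa | ai.
V: inherits non-unit rules of {V} → PJJ | a.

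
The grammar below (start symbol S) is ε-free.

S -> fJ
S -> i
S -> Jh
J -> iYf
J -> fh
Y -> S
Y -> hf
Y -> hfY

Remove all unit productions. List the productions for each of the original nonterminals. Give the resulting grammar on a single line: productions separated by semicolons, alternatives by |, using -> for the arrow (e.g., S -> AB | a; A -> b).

Unit productions: Y->S.
Unit pairs (A ⇒* B via units): (Y,S).
S: inherits non-unit rules of {S} → Jh | fJ | i.
J: inherits non-unit rules of {J} → fh | iYf.
Y: inherits non-unit rules of {S, Y} → Jh | fJ | hf | hfY | i.

S -> i | Jh | fJ; J -> fh | iYf; Y -> i | Jh | fJ | hf | hfY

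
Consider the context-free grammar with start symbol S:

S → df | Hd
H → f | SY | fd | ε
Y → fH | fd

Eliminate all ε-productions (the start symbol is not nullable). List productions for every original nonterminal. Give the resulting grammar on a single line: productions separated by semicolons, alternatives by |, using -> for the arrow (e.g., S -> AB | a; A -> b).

Nullable set: {H}.
S -> Hd: H nullable, giving Hd | d.
Drop H -> ε.
Y -> fH: H nullable, giving f | fH.
Unchanged (no nullable symbols): S -> df; H -> SY; H -> f; H -> fd; Y -> fd.

S -> d | Hd | df; H -> f | SY | fd; Y -> f | fH | fd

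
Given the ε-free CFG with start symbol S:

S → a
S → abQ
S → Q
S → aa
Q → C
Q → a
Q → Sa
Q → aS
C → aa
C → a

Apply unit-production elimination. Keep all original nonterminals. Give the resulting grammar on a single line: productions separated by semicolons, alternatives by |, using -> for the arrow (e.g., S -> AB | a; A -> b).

S -> a | Sa | aS | aa | abQ; C -> a | aa; Q -> a | Sa | aS | aa

Unit productions: Q->C, S->Q.
Unit pairs (A ⇒* B via units): (Q,C), (S,C), (S,Q).
S: inherits non-unit rules of {C, Q, S} → Sa | a | aS | aa | abQ.
C: inherits non-unit rules of {C} → a | aa.
Q: inherits non-unit rules of {C, Q} → Sa | a | aS | aa.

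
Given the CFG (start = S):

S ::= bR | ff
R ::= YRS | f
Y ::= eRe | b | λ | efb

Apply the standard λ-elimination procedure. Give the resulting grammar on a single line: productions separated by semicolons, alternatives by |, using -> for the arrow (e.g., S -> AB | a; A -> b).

Nullable set: {Y}.
R -> YRS: Y nullable, giving RS | YRS.
Drop Y -> λ.
Unchanged (no nullable symbols): S -> bR; S -> ff; R -> f; Y -> b; Y -> eRe; Y -> efb.

S -> bR | ff; R -> f | RS | YRS; Y -> b | eRe | efb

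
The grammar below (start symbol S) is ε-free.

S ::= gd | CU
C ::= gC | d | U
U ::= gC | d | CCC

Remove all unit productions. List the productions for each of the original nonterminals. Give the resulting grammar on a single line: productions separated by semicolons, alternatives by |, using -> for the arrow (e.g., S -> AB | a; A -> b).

S -> CU | gd; C -> d | gC | CCC; U -> d | gC | CCC

Unit productions: C->U.
Unit pairs (A ⇒* B via units): (C,U).
S: inherits non-unit rules of {S} → CU | gd.
C: inherits non-unit rules of {C, U} → CCC | d | gC.
U: inherits non-unit rules of {U} → CCC | d | gC.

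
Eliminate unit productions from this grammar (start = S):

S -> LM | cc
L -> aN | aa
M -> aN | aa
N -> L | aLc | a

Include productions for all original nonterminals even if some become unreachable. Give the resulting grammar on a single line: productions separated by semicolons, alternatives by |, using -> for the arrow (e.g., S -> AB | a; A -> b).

Unit productions: N->L.
Unit pairs (A ⇒* B via units): (N,L).
S: inherits non-unit rules of {S} → LM | cc.
L: inherits non-unit rules of {L} → aN | aa.
M: inherits non-unit rules of {M} → aN | aa.
N: inherits non-unit rules of {L, N} → a | aLc | aN | aa.

S -> LM | cc; L -> aN | aa; M -> aN | aa; N -> a | aN | aa | aLc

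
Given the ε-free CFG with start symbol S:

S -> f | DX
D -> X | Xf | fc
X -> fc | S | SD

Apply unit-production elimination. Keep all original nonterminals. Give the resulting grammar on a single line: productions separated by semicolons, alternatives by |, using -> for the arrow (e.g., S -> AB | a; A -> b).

Unit productions: D->X, X->S.
Unit pairs (A ⇒* B via units): (D,S), (D,X), (X,S).
S: inherits non-unit rules of {S} → DX | f.
D: inherits non-unit rules of {D, S, X} → DX | SD | Xf | f | fc.
X: inherits non-unit rules of {S, X} → DX | SD | f | fc.

S -> f | DX; D -> f | DX | SD | Xf | fc; X -> f | DX | SD | fc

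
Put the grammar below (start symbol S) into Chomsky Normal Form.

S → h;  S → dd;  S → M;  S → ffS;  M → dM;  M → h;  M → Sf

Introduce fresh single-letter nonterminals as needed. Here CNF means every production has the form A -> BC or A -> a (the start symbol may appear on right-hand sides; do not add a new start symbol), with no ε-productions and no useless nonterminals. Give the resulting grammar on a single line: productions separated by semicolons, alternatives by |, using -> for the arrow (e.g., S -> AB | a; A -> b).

No ε-productions.
After unit-elimination: S -> h | Sf | dM | dd | ffS; M -> h | Sf | dM.
TERM: introduce B -> d, A -> f and substitute in every rule of length ≥2.
BIN: S -> AAS becomes S -> AC, C -> AS.

S -> h | AC | BB | BM | SA; A -> f; B -> d; C -> AS; M -> h | BM | SA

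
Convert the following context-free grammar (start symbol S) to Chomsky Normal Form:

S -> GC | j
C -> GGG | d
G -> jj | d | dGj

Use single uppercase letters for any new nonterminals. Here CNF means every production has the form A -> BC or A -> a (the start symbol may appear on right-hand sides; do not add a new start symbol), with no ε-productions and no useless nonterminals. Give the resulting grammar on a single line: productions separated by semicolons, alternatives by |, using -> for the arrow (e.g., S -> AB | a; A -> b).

No ε-productions.
No unit productions to eliminate.
TERM: introduce A -> d, B -> j and substitute in every rule of length ≥2.
BIN: C -> GGG becomes C -> GD, D -> GG; G -> AGB becomes G -> AE, E -> GB.

S -> j | GC; A -> d; B -> j; C -> d | GD; D -> GG; E -> GB; G -> d | AE | BB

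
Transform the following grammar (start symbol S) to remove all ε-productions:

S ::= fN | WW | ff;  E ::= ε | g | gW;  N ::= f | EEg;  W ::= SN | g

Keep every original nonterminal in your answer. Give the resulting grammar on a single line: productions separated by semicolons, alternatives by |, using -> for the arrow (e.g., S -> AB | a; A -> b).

Nullable set: {E}.
Drop E -> ε.
N -> EEg: E, E nullable, giving EEg | Eg | g.
Unchanged (no nullable symbols): S -> WW; S -> fN; S -> ff; E -> g; E -> gW; N -> f; W -> SN; W -> g.

S -> WW | fN | ff; E -> g | gW; N -> f | g | Eg | EEg; W -> g | SN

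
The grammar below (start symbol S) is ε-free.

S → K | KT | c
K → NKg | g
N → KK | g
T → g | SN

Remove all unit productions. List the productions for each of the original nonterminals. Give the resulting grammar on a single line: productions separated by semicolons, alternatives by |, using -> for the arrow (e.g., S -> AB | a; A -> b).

S -> c | g | KT | NKg; K -> g | NKg; N -> g | KK; T -> g | SN

Unit productions: S->K.
Unit pairs (A ⇒* B via units): (S,K).
S: inherits non-unit rules of {K, S} → KT | NKg | c | g.
K: inherits non-unit rules of {K} → NKg | g.
N: inherits non-unit rules of {N} → KK | g.
T: inherits non-unit rules of {T} → SN | g.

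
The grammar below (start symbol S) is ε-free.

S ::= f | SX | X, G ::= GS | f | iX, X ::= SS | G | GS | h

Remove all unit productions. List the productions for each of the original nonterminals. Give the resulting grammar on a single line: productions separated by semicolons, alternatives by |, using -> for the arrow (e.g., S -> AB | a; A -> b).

S -> f | h | GS | SS | SX | iX; G -> f | GS | iX; X -> f | h | GS | SS | iX

Unit productions: S->X, X->G.
Unit pairs (A ⇒* B via units): (S,G), (S,X), (X,G).
S: inherits non-unit rules of {G, S, X} → GS | SS | SX | f | h | iX.
G: inherits non-unit rules of {G} → GS | f | iX.
X: inherits non-unit rules of {G, X} → GS | SS | f | h | iX.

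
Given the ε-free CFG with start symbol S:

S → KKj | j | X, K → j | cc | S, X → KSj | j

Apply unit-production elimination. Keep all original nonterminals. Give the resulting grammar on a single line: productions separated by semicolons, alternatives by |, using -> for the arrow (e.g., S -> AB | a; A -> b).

S -> j | KKj | KSj; K -> j | cc | KKj | KSj; X -> j | KSj

Unit productions: K->S, S->X.
Unit pairs (A ⇒* B via units): (K,S), (K,X), (S,X).
S: inherits non-unit rules of {S, X} → KKj | KSj | j.
K: inherits non-unit rules of {K, S, X} → KKj | KSj | cc | j.
X: inherits non-unit rules of {X} → KSj | j.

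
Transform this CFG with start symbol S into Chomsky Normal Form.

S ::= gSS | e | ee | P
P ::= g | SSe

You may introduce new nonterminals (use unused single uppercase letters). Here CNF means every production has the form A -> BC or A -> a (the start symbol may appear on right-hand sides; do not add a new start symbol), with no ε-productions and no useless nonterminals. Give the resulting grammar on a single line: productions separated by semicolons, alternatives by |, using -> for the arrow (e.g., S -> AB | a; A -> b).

No ε-productions.
After unit-elimination: S -> e | g | ee | SSe | gSS; P -> g | SSe.
TERM: introduce A -> e, B -> g and substitute in every rule of length ≥2.
BIN: P -> SSA becomes P -> SC, C -> SA; S -> BSS becomes S -> BD, D -> SS; S -> SSA becomes S -> SE, E -> SA.
Drop unreachable/unproductive: P.

S -> e | g | AA | BD | SE; A -> e; B -> g; D -> SS; E -> SA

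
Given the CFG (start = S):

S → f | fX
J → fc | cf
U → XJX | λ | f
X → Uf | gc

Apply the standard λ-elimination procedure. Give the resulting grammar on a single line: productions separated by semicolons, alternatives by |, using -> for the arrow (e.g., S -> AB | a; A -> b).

S -> f | fX; J -> cf | fc; U -> f | XJX; X -> f | Uf | gc

Nullable set: {U}.
Drop U -> λ.
X -> Uf: U nullable, giving Uf | f.
Unchanged (no nullable symbols): S -> f; S -> fX; J -> cf; J -> fc; U -> XJX; U -> f; X -> gc.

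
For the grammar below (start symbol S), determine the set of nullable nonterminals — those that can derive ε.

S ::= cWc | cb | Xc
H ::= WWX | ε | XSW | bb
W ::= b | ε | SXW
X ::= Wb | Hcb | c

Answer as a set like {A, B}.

Directly nullable (have an ε-rule): {H, W}.
Not nullable: S, X — each has a terminal in every rule's right-hand side or depends on a non-nullable symbol.

{H, W}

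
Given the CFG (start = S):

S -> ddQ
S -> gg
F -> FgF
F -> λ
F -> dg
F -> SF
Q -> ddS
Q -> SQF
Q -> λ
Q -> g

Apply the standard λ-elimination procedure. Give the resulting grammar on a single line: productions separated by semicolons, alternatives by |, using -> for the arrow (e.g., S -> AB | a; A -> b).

Nullable set: {F, Q}.
S -> ddQ: Q nullable, giving dd | ddQ.
Drop F -> λ.
F -> FgF: F, F nullable, giving Fg | FgF | g | gF.
F -> SF: F nullable, giving S | SF.
Drop Q -> λ.
Q -> SQF: Q, F nullable, giving S | SF | SQ | SQF.
Unchanged (no nullable symbols): S -> gg; F -> dg; Q -> ddS; Q -> g.

S -> dd | gg | ddQ; F -> S | g | Fg | SF | dg | gF | FgF; Q -> S | g | SF | SQ | SQF | ddS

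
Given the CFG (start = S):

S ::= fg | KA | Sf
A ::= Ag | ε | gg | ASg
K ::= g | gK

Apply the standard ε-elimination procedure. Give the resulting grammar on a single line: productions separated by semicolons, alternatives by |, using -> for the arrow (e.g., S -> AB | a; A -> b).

S -> K | KA | Sf | fg; A -> g | Ag | Sg | gg | ASg; K -> g | gK

Nullable set: {A}.
S -> KA: A nullable, giving K | KA.
Drop A -> ε.
A -> ASg: A nullable, giving ASg | Sg.
A -> Ag: A nullable, giving Ag | g.
Unchanged (no nullable symbols): S -> Sf; S -> fg; A -> gg; K -> g; K -> gK.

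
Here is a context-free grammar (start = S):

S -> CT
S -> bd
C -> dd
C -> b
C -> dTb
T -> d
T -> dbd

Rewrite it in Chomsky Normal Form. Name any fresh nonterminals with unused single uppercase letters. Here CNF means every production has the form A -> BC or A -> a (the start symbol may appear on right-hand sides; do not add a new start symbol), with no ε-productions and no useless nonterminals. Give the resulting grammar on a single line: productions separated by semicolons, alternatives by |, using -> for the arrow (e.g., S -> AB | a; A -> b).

S -> BA | CT; A -> d; B -> b; C -> b | AA | AD; D -> TB; E -> BA; T -> d | AE

No ε-productions.
No unit productions to eliminate.
TERM: introduce B -> b, A -> d and substitute in every rule of length ≥2.
BIN: C -> ATB becomes C -> AD, D -> TB; T -> ABA becomes T -> AE, E -> BA.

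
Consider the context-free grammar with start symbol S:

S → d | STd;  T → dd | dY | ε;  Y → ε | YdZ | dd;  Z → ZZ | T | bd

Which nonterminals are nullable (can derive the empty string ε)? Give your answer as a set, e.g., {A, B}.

{T, Y, Z}

Directly nullable (have an ε-rule): {T, Y}.
Z is nullable via Z -> T (every symbol on the right is already known nullable).
Not nullable: S — each has a terminal in every rule's right-hand side or depends on a non-nullable symbol.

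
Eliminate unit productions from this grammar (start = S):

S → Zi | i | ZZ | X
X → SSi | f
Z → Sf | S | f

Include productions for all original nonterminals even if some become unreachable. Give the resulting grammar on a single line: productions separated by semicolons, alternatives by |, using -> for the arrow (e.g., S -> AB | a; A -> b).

S -> f | i | ZZ | Zi | SSi; X -> f | SSi; Z -> f | i | Sf | ZZ | Zi | SSi

Unit productions: S->X, Z->S.
Unit pairs (A ⇒* B via units): (S,X), (Z,S), (Z,X).
S: inherits non-unit rules of {S, X} → SSi | ZZ | Zi | f | i.
X: inherits non-unit rules of {X} → SSi | f.
Z: inherits non-unit rules of {S, X, Z} → SSi | Sf | ZZ | Zi | f | i.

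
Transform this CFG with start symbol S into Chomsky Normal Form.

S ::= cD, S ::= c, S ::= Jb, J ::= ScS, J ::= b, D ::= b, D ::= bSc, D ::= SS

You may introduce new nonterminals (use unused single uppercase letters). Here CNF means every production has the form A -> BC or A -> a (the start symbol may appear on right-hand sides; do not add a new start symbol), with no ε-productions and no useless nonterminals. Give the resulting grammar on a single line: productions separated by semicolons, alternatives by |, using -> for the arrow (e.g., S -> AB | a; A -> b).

No ε-productions.
No unit productions to eliminate.
TERM: introduce A -> b, B -> c and substitute in every rule of length ≥2.
BIN: D -> ASB becomes D -> AC, C -> SB; J -> SBS becomes J -> SE, E -> BS.

S -> c | BD | JA; A -> b; B -> c; C -> SB; D -> b | AC | SS; E -> BS; J -> b | SE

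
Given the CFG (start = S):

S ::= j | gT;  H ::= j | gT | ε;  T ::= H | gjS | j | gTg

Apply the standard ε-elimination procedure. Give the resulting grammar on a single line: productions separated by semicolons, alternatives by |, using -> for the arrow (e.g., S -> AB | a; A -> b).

S -> g | j | gT; H -> g | j | gT; T -> H | j | gg | gTg | gjS

Nullable set: {H, T}.
S -> gT: T nullable, giving g | gT.
Drop H -> ε.
H -> gT: T nullable, giving g | gT.
T -> H: H nullable, giving H.
T -> gTg: T nullable, giving gTg | gg.
Unchanged (no nullable symbols): S -> j; H -> j; T -> gjS; T -> j.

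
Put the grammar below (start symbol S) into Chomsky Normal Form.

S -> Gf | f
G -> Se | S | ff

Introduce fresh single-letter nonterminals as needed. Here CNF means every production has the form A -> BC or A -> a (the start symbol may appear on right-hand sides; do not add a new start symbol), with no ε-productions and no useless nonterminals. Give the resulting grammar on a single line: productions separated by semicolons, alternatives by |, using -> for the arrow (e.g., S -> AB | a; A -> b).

No ε-productions.
After unit-elimination: S -> f | Gf; G -> f | Gf | Se | ff.
TERM: introduce B -> e, A -> f and substitute in every rule of length ≥2.

S -> f | GA; A -> f; B -> e; G -> f | AA | GA | SB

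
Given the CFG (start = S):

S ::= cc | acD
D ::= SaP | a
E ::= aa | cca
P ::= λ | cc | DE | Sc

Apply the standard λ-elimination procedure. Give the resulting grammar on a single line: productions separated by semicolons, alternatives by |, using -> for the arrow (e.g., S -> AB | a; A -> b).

Nullable set: {P}.
D -> SaP: P nullable, giving Sa | SaP.
Drop P -> λ.
Unchanged (no nullable symbols): S -> acD; S -> cc; D -> a; E -> aa; E -> cca; P -> DE; P -> Sc; P -> cc.

S -> cc | acD; D -> a | Sa | SaP; E -> aa | cca; P -> DE | Sc | cc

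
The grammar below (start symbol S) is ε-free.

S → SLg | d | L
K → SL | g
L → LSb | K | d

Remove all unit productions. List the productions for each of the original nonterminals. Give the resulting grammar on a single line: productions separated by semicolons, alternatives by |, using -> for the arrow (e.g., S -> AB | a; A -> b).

S -> d | g | SL | LSb | SLg; K -> g | SL; L -> d | g | SL | LSb

Unit productions: L->K, S->L.
Unit pairs (A ⇒* B via units): (L,K), (S,K), (S,L).
S: inherits non-unit rules of {K, L, S} → LSb | SL | SLg | d | g.
K: inherits non-unit rules of {K} → SL | g.
L: inherits non-unit rules of {K, L} → LSb | SL | d | g.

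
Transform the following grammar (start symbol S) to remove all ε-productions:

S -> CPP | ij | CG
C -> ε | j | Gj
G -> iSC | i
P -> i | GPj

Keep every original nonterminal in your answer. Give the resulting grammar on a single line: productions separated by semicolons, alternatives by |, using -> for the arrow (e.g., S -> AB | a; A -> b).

S -> G | CG | PP | ij | CPP; C -> j | Gj; G -> i | iS | iSC; P -> i | GPj

Nullable set: {C}.
S -> CG: C nullable, giving CG | G.
S -> CPP: C nullable, giving CPP | PP.
Drop C -> ε.
G -> iSC: C nullable, giving iS | iSC.
Unchanged (no nullable symbols): S -> ij; C -> Gj; C -> j; G -> i; P -> GPj; P -> i.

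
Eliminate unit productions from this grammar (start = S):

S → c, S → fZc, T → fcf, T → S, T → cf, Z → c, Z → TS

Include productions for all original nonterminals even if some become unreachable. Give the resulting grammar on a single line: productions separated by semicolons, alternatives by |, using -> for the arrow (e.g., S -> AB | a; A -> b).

Unit productions: T->S.
Unit pairs (A ⇒* B via units): (T,S).
S: inherits non-unit rules of {S} → c | fZc.
T: inherits non-unit rules of {S, T} → c | cf | fZc | fcf.
Z: inherits non-unit rules of {Z} → TS | c.

S -> c | fZc; T -> c | cf | fZc | fcf; Z -> c | TS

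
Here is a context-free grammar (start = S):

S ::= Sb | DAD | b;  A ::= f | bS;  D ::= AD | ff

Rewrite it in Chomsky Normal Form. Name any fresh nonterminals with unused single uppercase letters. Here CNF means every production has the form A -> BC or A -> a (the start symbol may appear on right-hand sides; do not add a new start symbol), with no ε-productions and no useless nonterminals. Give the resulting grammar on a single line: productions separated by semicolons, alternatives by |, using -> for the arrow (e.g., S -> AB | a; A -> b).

No ε-productions.
No unit productions to eliminate.
TERM: introduce B -> b, C -> f and substitute in every rule of length ≥2.
BIN: S -> DAD becomes S -> DE, E -> AD.

S -> b | DE | SB; A -> f | BS; B -> b; C -> f; D -> AD | CC; E -> AD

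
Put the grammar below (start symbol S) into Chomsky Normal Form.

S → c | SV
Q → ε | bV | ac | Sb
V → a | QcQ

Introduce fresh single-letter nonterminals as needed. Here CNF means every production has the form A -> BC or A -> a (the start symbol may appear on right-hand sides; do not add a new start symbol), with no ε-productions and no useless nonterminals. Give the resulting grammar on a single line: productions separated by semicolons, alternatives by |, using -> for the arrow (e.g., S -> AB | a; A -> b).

S -> c | SV; A -> b; B -> a; C -> c; D -> CQ; Q -> AV | BC | SA; V -> a | c | CQ | QC | QD

Nullable: {Q}; after ε-elimination: S -> c | SV; Q -> Sb | ac | bV; V -> a | c | Qc | cQ | QcQ.
No unit productions to eliminate.
TERM: introduce B -> a, A -> b, C -> c and substitute in every rule of length ≥2.
BIN: V -> QCQ becomes V -> QD, D -> CQ.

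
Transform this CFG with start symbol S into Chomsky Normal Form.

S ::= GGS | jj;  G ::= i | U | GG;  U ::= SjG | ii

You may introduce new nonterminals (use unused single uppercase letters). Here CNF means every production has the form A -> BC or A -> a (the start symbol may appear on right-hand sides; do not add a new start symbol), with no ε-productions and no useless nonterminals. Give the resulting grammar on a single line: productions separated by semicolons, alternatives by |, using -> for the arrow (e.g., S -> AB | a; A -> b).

No ε-productions.
After unit-elimination: S -> jj | GGS; G -> i | GG | ii | SjG; U -> ii | SjG.
TERM: introduce B -> i, A -> j and substitute in every rule of length ≥2.
BIN: G -> SAG becomes G -> SC, C -> AG; S -> GGS becomes S -> GD, D -> GS; U -> SAG becomes U -> SE, E -> AG.
Drop unreachable/unproductive: U.

S -> AA | GD; A -> j; B -> i; C -> AG; D -> GS; G -> i | BB | GG | SC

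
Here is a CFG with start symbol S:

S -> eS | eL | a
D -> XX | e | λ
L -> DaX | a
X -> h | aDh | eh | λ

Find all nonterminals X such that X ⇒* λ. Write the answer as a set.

Directly nullable (have an ε-rule): {D, X}.
Not nullable: L, S — each has a terminal in every rule's right-hand side or depends on a non-nullable symbol.

{D, X}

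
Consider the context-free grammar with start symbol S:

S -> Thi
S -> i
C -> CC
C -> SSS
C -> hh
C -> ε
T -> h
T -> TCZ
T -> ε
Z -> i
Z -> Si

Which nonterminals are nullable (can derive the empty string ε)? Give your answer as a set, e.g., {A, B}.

{C, T}

Directly nullable (have an ε-rule): {C, T}.
Not nullable: S, Z — each has a terminal in every rule's right-hand side or depends on a non-nullable symbol.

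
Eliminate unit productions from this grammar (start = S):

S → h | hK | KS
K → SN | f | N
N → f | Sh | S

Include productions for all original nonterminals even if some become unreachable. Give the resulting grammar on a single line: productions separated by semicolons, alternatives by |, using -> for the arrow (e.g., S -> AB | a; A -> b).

Unit productions: K->N, N->S.
Unit pairs (A ⇒* B via units): (K,N), (K,S), (N,S).
S: inherits non-unit rules of {S} → KS | h | hK.
K: inherits non-unit rules of {K, N, S} → KS | SN | Sh | f | h | hK.
N: inherits non-unit rules of {N, S} → KS | Sh | f | h | hK.

S -> h | KS | hK; K -> f | h | KS | SN | Sh | hK; N -> f | h | KS | Sh | hK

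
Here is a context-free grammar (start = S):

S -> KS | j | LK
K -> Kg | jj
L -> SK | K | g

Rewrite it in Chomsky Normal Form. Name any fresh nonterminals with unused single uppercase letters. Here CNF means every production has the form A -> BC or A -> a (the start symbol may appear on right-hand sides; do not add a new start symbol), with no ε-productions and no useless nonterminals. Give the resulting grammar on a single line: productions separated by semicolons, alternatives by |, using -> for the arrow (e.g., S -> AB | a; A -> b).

S -> j | KS | LK; A -> g; B -> j; K -> BB | KA; L -> g | BB | KA | SK

No ε-productions.
After unit-elimination: S -> j | KS | LK; K -> Kg | jj; L -> g | Kg | SK | jj.
TERM: introduce A -> g, B -> j and substitute in every rule of length ≥2.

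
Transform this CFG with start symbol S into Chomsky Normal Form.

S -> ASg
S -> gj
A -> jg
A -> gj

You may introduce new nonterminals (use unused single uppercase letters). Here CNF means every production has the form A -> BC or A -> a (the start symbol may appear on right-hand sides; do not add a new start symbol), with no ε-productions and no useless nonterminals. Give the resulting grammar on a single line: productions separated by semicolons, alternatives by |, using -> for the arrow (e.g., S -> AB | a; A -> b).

S -> AD | BC; A -> BC | CB; B -> g; C -> j; D -> SB

No ε-productions.
No unit productions to eliminate.
TERM: introduce B -> g, C -> j and substitute in every rule of length ≥2.
BIN: S -> ASB becomes S -> AD, D -> SB.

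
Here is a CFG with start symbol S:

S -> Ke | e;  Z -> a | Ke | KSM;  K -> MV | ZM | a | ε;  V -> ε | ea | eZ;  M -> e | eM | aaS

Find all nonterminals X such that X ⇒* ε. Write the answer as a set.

Directly nullable (have an ε-rule): {K, V}.
Not nullable: M, S, Z — each has a terminal in every rule's right-hand side or depends on a non-nullable symbol.

{K, V}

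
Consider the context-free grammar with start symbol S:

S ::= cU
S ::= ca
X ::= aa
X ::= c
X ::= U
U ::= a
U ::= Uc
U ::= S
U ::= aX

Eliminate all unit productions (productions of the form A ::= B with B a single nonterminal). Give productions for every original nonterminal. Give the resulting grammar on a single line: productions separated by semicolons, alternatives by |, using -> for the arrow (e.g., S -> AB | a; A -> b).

S -> cU | ca; U -> a | Uc | aX | cU | ca; X -> a | c | Uc | aX | aa | cU | ca

Unit productions: U->S, X->U.
Unit pairs (A ⇒* B via units): (U,S), (X,S), (X,U).
S: inherits non-unit rules of {S} → cU | ca.
U: inherits non-unit rules of {S, U} → Uc | a | aX | cU | ca.
X: inherits non-unit rules of {S, U, X} → Uc | a | aX | aa | c | cU | ca.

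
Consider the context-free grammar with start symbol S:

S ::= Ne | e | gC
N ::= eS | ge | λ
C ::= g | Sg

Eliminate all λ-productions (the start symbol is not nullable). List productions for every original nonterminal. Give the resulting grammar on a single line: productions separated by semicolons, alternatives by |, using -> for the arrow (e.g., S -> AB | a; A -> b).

S -> e | Ne | gC; C -> g | Sg; N -> eS | ge

Nullable set: {N}.
S -> Ne: N nullable, giving Ne | e.
Drop N -> λ.
Unchanged (no nullable symbols): S -> e; S -> gC; C -> Sg; C -> g; N -> eS; N -> ge.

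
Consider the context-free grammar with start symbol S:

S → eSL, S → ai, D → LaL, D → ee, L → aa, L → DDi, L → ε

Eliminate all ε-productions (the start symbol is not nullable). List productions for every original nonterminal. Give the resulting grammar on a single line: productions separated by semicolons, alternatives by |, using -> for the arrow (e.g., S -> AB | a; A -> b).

S -> ai | eS | eSL; D -> a | La | aL | ee | LaL; L -> aa | DDi

Nullable set: {L}.
S -> eSL: L nullable, giving eS | eSL.
D -> LaL: L, L nullable, giving La | LaL | a | aL.
Drop L -> ε.
Unchanged (no nullable symbols): S -> ai; D -> ee; L -> DDi; L -> aa.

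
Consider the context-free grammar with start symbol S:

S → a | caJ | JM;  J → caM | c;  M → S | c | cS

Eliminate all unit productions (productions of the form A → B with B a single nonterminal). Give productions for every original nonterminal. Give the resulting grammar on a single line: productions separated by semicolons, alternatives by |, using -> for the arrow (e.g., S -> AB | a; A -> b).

Unit productions: M->S.
Unit pairs (A ⇒* B via units): (M,S).
S: inherits non-unit rules of {S} → JM | a | caJ.
J: inherits non-unit rules of {J} → c | caM.
M: inherits non-unit rules of {M, S} → JM | a | c | cS | caJ.

S -> a | JM | caJ; J -> c | caM; M -> a | c | JM | cS | caJ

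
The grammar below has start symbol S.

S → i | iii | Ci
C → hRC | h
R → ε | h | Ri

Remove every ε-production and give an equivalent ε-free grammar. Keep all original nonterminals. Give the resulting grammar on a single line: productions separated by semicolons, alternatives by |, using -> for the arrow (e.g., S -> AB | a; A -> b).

Nullable set: {R}.
C -> hRC: R nullable, giving hC | hRC.
Drop R -> ε.
R -> Ri: R nullable, giving Ri | i.
Unchanged (no nullable symbols): S -> Ci; S -> i; S -> iii; C -> h; R -> h.

S -> i | Ci | iii; C -> h | hC | hRC; R -> h | i | Ri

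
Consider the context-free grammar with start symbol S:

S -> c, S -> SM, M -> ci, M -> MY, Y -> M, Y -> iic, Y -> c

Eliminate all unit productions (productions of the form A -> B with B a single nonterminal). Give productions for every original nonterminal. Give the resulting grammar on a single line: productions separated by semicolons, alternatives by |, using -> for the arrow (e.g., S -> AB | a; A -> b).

S -> c | SM; M -> MY | ci; Y -> c | MY | ci | iic

Unit productions: Y->M.
Unit pairs (A ⇒* B via units): (Y,M).
S: inherits non-unit rules of {S} → SM | c.
M: inherits non-unit rules of {M} → MY | ci.
Y: inherits non-unit rules of {M, Y} → MY | c | ci | iic.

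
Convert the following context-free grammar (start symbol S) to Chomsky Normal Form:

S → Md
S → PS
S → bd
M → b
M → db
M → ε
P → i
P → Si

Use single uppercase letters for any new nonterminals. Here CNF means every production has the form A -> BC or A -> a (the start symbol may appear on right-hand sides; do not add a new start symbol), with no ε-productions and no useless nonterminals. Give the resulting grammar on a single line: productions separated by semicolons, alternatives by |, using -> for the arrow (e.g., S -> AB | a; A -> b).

Nullable: {M}; after ε-elimination: S -> d | Md | PS | bd; M -> b | db; P -> i | Si.
No unit productions to eliminate.
TERM: introduce B -> b, A -> d, C -> i and substitute in every rule of length ≥2.

S -> d | BA | MA | PS; A -> d; B -> b; C -> i; M -> b | AB; P -> i | SC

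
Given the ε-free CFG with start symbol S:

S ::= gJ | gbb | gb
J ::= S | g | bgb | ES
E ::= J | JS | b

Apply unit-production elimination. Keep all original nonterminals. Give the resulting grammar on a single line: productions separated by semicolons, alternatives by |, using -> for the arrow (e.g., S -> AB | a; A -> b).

S -> gJ | gb | gbb; E -> b | g | ES | JS | gJ | gb | bgb | gbb; J -> g | ES | gJ | gb | bgb | gbb

Unit productions: E->J, J->S.
Unit pairs (A ⇒* B via units): (E,J), (E,S), (J,S).
S: inherits non-unit rules of {S} → gJ | gb | gbb.
E: inherits non-unit rules of {E, J, S} → ES | JS | b | bgb | g | gJ | gb | gbb.
J: inherits non-unit rules of {J, S} → ES | bgb | g | gJ | gb | gbb.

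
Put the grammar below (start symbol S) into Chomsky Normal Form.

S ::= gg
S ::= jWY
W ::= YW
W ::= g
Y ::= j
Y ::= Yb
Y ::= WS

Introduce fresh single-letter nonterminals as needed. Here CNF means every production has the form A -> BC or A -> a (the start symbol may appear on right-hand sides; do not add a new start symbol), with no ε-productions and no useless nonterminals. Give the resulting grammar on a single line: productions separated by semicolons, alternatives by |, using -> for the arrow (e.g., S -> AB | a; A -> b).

No ε-productions.
No unit productions to eliminate.
TERM: introduce C -> b, A -> g, B -> j and substitute in every rule of length ≥2.
BIN: S -> BWY becomes S -> BD, D -> WY.

S -> AA | BD; A -> g; B -> j; C -> b; D -> WY; W -> g | YW; Y -> j | WS | YC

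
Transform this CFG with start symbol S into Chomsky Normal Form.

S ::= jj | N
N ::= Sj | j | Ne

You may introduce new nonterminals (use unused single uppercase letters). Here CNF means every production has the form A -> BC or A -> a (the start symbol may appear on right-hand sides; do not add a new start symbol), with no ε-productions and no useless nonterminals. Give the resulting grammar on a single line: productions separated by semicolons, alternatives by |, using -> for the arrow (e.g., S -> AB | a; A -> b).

No ε-productions.
After unit-elimination: S -> j | Ne | Sj | jj; N -> j | Ne | Sj.
TERM: introduce A -> e, B -> j and substitute in every rule of length ≥2.

S -> j | BB | NA | SB; A -> e; B -> j; N -> j | NA | SB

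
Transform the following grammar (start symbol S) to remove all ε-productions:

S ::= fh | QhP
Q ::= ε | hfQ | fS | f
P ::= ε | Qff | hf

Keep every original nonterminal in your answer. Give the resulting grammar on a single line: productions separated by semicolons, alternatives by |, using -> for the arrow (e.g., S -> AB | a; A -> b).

Nullable set: {P, Q}.
S -> QhP: Q, P nullable, giving Qh | QhP | h | hP.
Drop P -> ε.
P -> Qff: Q nullable, giving Qff | ff.
Drop Q -> ε.
Q -> hfQ: Q nullable, giving hf | hfQ.
Unchanged (no nullable symbols): S -> fh; P -> hf; Q -> f; Q -> fS.

S -> h | Qh | fh | hP | QhP; P -> ff | hf | Qff; Q -> f | fS | hf | hfQ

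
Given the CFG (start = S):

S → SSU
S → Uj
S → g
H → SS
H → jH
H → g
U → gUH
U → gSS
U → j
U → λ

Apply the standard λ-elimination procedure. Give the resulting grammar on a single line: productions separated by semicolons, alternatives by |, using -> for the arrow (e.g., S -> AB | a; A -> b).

Nullable set: {U}.
S -> SSU: U nullable, giving SS | SSU.
S -> Uj: U nullable, giving Uj | j.
Drop U -> λ.
U -> gUH: U nullable, giving gH | gUH.
Unchanged (no nullable symbols): S -> g; H -> SS; H -> g; H -> jH; U -> gSS; U -> j.

S -> g | j | SS | Uj | SSU; H -> g | SS | jH; U -> j | gH | gSS | gUH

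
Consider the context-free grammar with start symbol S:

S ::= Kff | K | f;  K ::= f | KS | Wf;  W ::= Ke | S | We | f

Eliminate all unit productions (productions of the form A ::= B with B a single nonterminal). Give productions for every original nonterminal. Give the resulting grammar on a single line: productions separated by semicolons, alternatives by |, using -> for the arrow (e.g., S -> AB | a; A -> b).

Unit productions: S->K, W->S.
Unit pairs (A ⇒* B via units): (S,K), (W,K), (W,S).
S: inherits non-unit rules of {K, S} → KS | Kff | Wf | f.
K: inherits non-unit rules of {K} → KS | Wf | f.
W: inherits non-unit rules of {K, S, W} → KS | Ke | Kff | We | Wf | f.

S -> f | KS | Wf | Kff; K -> f | KS | Wf; W -> f | KS | Ke | We | Wf | Kff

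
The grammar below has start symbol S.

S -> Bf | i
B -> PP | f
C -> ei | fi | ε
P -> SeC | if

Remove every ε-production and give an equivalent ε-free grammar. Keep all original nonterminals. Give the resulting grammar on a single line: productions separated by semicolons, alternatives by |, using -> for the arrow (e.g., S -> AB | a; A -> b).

Nullable set: {C}.
Drop C -> ε.
P -> SeC: C nullable, giving Se | SeC.
Unchanged (no nullable symbols): S -> Bf; S -> i; B -> PP; B -> f; C -> ei; C -> fi; P -> if.

S -> i | Bf; B -> f | PP; C -> ei | fi; P -> Se | if | SeC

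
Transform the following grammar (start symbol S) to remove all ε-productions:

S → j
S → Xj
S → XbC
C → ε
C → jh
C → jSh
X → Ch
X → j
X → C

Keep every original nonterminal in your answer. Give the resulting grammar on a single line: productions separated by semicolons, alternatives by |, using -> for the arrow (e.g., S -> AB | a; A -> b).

S -> b | j | Xb | Xj | bC | XbC; C -> jh | jSh; X -> C | h | j | Ch

Nullable set: {C, X}.
S -> XbC: X, C nullable, giving Xb | XbC | b | bC.
S -> Xj: X nullable, giving Xj | j.
Drop C -> ε.
X -> C: C nullable, giving C.
X -> Ch: C nullable, giving Ch | h.
Unchanged (no nullable symbols): S -> j; C -> jSh; C -> jh; X -> j.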